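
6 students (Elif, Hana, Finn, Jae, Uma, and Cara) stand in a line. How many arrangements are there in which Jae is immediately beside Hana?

240

Glue Jae and Hana into one block (2 internal orders), leaving 5 units to arrange in a row.
That gives 2 × 5! = 2 × 120 = 240.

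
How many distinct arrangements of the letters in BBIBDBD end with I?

15

With the last slot taken by I, it remains to arrange the other 6 letters (BBBDBD).
Those 6 letters have B appearing 4 times and D appearing twice, giving (6)!/(4!·2!) = 15.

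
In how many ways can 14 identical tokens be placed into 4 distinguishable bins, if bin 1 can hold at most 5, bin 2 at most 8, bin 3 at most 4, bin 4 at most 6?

Without the upper bounds there are C(17,3) = 680 ways to split 14 among 4 bins.
Subtract solutions that violate a single cap (substitute x_i' = x_i − (cap_i+1)): x_1 ≥ 6 gives C(11,3) = 165; x_2 ≥ 9 gives C(8,3) = 56; x_3 ≥ 5 gives C(12,3) = 220; x_4 ≥ 7 gives C(10,3) = 120. Together 561.
Add back pairs where two caps are both exceeded: 0 + 20 + 4 + 1 + 0 + 10 = 35.
By inclusion–exclusion the count is 680 − 561 + 35 = 154.

154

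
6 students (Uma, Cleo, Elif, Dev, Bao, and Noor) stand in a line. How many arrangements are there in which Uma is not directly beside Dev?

Of the 6! = 720 arrangements, those with Uma and Dev adjacent number 2 × 5! = 240 (treat the pair as a block with 2 internal orders).
Complementary counting: 720 − 240 = 480.

480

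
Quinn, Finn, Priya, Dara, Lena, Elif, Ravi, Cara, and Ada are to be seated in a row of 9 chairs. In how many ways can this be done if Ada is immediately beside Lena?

80640

Place the 7 others and the Ada-Lena pair as 8 objects in a line; the pair has 2 internal arrangements.
So the count is 2·(8)! = 80640.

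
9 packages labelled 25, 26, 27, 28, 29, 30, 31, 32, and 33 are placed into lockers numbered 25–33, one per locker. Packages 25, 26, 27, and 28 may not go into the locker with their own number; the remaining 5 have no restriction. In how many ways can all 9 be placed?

229080

Let Aᵢ (for 25 ≤ i ≤ 28) be the placements that put package i in its forbidden locker. Any j of these fix j positions, leaving (9−j)! ways to fill the rest, and there are C(4,j) ways to pick which j.
By inclusion–exclusion, the number of valid placements is Σ_{j=0}^{4} (−1)^j C(4,j)·(9−j)!.
Computing: 362880 − 161280 + 30240 − 2880 + 120 = 229080.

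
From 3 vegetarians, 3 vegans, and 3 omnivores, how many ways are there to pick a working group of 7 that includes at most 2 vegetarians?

21

Split by how many vegetarians are chosen (0 through 2).
Sum: C(3,0)·C(6,7) + C(3,1)·C(6,6) + C(3,2)·C(6,5) = 0 + 3 + 18 = 21.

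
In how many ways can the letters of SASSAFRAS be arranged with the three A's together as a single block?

210

Treat the 3 copies of A as a single block. The multiset to arrange is then {AAA, F, R, S, S, S, S}, 7 items in all.
That gives (7)!/(4!) = 210 arrangements.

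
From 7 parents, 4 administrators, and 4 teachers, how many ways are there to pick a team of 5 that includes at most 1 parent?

546

Split by how many parents are chosen (0 through 1).
Sum: C(7,0)·C(8,5) + C(7,1)·C(8,4) = 56 + 490 = 546.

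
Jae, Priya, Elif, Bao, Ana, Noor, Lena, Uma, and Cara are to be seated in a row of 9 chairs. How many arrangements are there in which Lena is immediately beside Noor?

80640

Glue Lena and Noor into one block (2 internal orders), leaving 8 units to arrange in a row.
That gives 2 × 8! = 2 × 40320 = 80640.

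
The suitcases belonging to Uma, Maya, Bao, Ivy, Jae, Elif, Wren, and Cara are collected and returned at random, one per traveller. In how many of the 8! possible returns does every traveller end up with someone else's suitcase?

14833

This is the derangement count D_8: permutations of 8 items with no fixed point.
By inclusion–exclusion this is Σ_{j=0}^{8} (−1)^j C(8,j)·(8−j)!.
Computing: 40320 − 40320 + 20160 − 6720 + 1680 − 336 + 56 − 8 + 1 = 14833.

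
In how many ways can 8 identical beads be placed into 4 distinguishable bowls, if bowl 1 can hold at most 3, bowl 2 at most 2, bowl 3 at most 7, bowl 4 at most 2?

35

By stars and bars, unrestricted non-negative solutions to x_1+…+x_4 = 8 number C(8+3,3) = 165.
Subtract solutions that violate a single cap (substitute x_i' = x_i − (cap_i+1)): x_1 ≥ 4 gives C(7,3) = 35; x_2 ≥ 3 gives C(8,3) = 56; x_3 ≥ 8 gives C(3,3) = 1; x_4 ≥ 3 gives C(8,3) = 56. Together 148.
Add back pairs where two caps are both exceeded: 4 + 0 + 4 + 0 + 10 + 0 = 18.
By inclusion–exclusion the count is 165 − 148 + 18 = 35.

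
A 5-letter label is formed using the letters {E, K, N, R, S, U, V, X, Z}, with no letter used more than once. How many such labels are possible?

15120

Choose and order 5 of the 9 symbols: the first letter has 9 options, the next 8, and so on down to 5.
9 × 8 × 7 × 6 × 5 = 15120.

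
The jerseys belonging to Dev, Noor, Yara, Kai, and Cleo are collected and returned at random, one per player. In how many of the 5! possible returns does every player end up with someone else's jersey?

44

This is the derangement count D_5: permutations of 5 items with no fixed point.
By inclusion–exclusion this is Σ_{j=0}^{5} (−1)^j C(5,j)·(5−j)!.
Computing: 120 − 120 + 60 − 20 + 5 − 1 = 44.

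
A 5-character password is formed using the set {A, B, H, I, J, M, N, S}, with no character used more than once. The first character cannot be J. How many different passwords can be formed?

The first character has 8−1 = 7 choices (anything except J).
The remaining 4 characters are filled from the other 7 symbols without repetition: 7 × 6 × 5 × 4 = 840.
Total: 7 × 840 = 5880.

5880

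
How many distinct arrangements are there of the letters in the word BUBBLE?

120

Letter multiplicities in BUBBLE: B×3, E×1, L×1, U×1.
The number of distinct arrangements is 6!/(3!) = 720/6 = 120.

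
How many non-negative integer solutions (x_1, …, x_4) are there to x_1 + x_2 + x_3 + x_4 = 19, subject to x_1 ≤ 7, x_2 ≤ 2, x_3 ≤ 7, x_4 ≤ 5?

10

By stars and bars, unrestricted non-negative solutions to x_1+…+x_4 = 19 number C(19+3,3) = 1540.
Subtract solutions that violate a single cap (substitute x_i' = x_i − (cap_i+1)): x_1 ≥ 8 gives C(14,3) = 364; x_2 ≥ 3 gives C(19,3) = 969; x_3 ≥ 8 gives C(14,3) = 364; x_4 ≥ 6 gives C(16,3) = 560. Together 2257.
Add back pairs where two caps are both exceeded: 165 + 20 + 56 + 165 + 286 + 56 = 748.
Subtract triples: 1 + 10 + 0 + 10 = 21.
By inclusion–exclusion the count is 1540 − 2257 + 748 − 21 = 10.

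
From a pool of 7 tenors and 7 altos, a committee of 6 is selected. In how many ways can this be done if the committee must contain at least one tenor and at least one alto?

Unrestricted: C(14,6) = 3003 ways to pick any 6 of the 14.
Subtract selections that omit an entire group: no tenors → C(7,6) = 7; no altos → C(7,6) = 7.
Both groups omitted at once is impossible, so 3003 − 14 = 2989.

2989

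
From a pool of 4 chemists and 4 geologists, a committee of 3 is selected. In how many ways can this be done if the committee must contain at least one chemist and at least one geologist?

With no constraint there are C(8,3) = 56 possible selections.
Subtract selections that omit an entire group: no chemists → C(4,3) = 4; no geologists → C(4,3) = 4.
Both groups omitted at once is impossible, so 56 − 8 = 48.

48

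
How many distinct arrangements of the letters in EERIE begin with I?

4

Fix I in the first position and arrange the remaining 4 letters.
Those 4 letters have E appearing 3 times, giving (4)!/(3!) = 4.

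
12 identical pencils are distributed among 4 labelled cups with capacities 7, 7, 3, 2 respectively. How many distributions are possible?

Ignoring the caps, the number of non-negative solutions to x_1+…+x_4 = 12 is C(15,3) = 455.
Subtract solutions that violate a single cap (substitute x_i' = x_i − (cap_i+1)): x_1 ≥ 8 gives C(7,3) = 35; x_2 ≥ 8 gives C(7,3) = 35; x_3 ≥ 4 gives C(11,3) = 165; x_4 ≥ 3 gives C(12,3) = 220. Together 455.
Add back pairs where two caps are both exceeded: 0 + 1 + 4 + 1 + 4 + 56 = 66.
By inclusion–exclusion the count is 455 − 455 + 66 = 66.

66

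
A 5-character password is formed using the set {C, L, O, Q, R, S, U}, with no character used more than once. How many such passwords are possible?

This is a permutation of 5 out of 7: P(7,5) = 7!/2!.
That product is 7 × 6 × 5 × 4 × 3 = 2520.

2520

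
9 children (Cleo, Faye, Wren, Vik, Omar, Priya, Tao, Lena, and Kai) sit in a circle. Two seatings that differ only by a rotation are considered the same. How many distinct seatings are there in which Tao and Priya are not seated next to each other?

30240

All circular seatings of 9 people number (8)! = 40320.
Seatings with Tao beside Priya: treat them as a block with 2 internal orders, giving 2 × (7)! = 10080.
Subtracting, 40320 − 10080 = 30240.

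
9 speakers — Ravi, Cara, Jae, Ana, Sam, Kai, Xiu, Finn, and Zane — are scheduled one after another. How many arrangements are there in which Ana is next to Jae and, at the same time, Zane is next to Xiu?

20160

Treat {Ana,Jae} as one block (2 orders) and {Zane,Xiu} as another (2 orders).
That leaves 7 units to arrange: 2 × 2 × 7! = 4 × 5040 = 20160.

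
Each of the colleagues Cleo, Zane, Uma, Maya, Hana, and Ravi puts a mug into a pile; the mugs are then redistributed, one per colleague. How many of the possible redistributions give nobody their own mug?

Count assignments avoiding every fixed point. For any j of the 6 colleagues fixed to their own mug, the other 6−j can be arranged in (6−j)! ways.
By inclusion–exclusion this is Σ_{j=0}^{6} (−1)^j C(6,j)·(6−j)!.
Computing: 720 − 720 + 360 − 120 + 30 − 6 + 1 = 265.

265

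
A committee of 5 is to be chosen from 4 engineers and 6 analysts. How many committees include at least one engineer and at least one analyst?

Total 5-person selections from all 10: C(10,5) = 252.
Subtract selections that omit an entire group: no engineers → C(6,5) = 6; no analysts → C(4,5) = 0.
Both groups omitted at once is impossible, so 252 − 6 = 246.

246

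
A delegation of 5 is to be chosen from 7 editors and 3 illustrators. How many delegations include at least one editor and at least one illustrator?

231

Unrestricted: C(10,5) = 252 ways to pick any 5 of the 10.
Selections missing a whole group: no editors → C(3,5) = 0; no illustrators → C(7,5) = 21.
Both groups omitted at once is impossible, so 252 − 21 = 231.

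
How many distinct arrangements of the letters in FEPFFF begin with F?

With the first slot taken by F, it remains to arrange the other 5 letters (EPFFF).
Those 5 letters have F appearing 3 times, giving (5)!/(3!) = 20.

20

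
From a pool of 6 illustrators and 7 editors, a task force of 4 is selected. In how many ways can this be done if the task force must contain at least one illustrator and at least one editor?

Unrestricted: C(13,4) = 715 ways to pick any 4 of the 13.
Subtract selections that omit an entire group: no illustrators → C(7,4) = 35; no editors → C(6,4) = 15.
Both groups omitted at once is impossible, so 715 − 50 = 665.

665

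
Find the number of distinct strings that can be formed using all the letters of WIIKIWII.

Letter multiplicities in WIIKIWII: I×5, K×1, W×2.
Dividing 8! = 40320 by 5!·2! = 240 for the repeated letters gives 168.

168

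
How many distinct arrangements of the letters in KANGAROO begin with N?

1260

With the first slot taken by N, it remains to arrange the other 7 letters (KAGAROO).
Those 7 letters have A appearing twice and O appearing twice, giving (7)!/(2!·2!) = 1260.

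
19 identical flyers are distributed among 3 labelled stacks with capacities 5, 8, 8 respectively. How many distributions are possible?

By stars and bars, unrestricted non-negative solutions to x_1+…+x_3 = 19 number C(19+2,2) = 210.
Subtract solutions that violate a single cap (substitute x_i' = x_i − (cap_i+1)): x_1 ≥ 6 gives C(15,2) = 105; x_2 ≥ 9 gives C(12,2) = 66; x_3 ≥ 9 gives C(12,2) = 66. Together 237.
Add back pairs where two caps are both exceeded: 15 + 15 + 3 = 33.
By inclusion–exclusion the count is 210 − 237 + 33 = 6.

6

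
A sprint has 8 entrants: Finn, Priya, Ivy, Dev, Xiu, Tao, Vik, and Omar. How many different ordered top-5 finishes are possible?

This is an ordered selection of 5 from 8: P(8,5).
That gives 8 × 7 × 6 × 5 × 4 = 6720.

6720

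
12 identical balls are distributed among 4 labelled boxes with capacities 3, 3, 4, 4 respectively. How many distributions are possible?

Without the upper bounds there are C(15,3) = 455 ways to split 12 among 4 boxes.
Subtract solutions that violate a single cap (substitute x_i' = x_i − (cap_i+1)): x_1 ≥ 4 gives C(11,3) = 165; x_2 ≥ 4 gives C(11,3) = 165; x_3 ≥ 5 gives C(10,3) = 120; x_4 ≥ 5 gives C(10,3) = 120. Together 570.
Add back pairs where two caps are both exceeded: 35 + 20 + 20 + 20 + 20 + 10 = 125.
By inclusion–exclusion the count is 455 − 570 + 125 = 10.

10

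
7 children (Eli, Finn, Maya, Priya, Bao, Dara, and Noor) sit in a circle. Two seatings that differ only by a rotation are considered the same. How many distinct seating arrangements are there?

Around a circle, 7 distinct people have 7!/7 = (6)! = 720 rotationally distinct seatings.

720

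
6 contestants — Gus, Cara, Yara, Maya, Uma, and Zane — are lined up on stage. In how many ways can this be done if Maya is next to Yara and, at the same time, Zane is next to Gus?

Treat {Maya,Yara} as one block (2 orders) and {Zane,Gus} as another (2 orders).
That leaves 4 units to arrange: 2 × 2 × 4! = 4 × 24 = 96.

96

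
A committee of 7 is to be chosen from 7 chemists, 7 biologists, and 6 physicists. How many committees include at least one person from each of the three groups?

With no constraint there are C(20,7) = 77520 possible selections.
Selections missing a whole group: no chemists → C(13,7) = 1716; no biologists → C(13,7) = 1716; no physicists → C(14,7) = 3432.
Add back selections omitting two groups (i.e. drawn from a single group): C(7,7) + C(7,7) + C(6,7) = 2.
By inclusion–exclusion: 77520 − 6864 + 2 = 70658.

70658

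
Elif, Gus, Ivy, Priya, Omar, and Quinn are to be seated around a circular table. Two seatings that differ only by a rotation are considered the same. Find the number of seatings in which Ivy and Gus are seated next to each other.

48

Glue Ivy and Gus into a block (2 internal orders). Seating 5 units around a circle gives (4)! arrangements.
So 2 × (4)! = 2 × 24 = 48.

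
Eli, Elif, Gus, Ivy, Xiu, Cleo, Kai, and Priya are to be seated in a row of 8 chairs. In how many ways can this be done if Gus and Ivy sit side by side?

10080

Treat {Gus, Ivy} as a single unit. There are 7 units to order, and the pair itself can be ordered 2 ways.
That gives 2 × 7! = 2 × 5040 = 10080.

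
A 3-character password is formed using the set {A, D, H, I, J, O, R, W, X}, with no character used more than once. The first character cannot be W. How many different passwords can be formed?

448

The first character has 9−1 = 8 choices (anything except W).
The remaining 2 characters are filled from the other 8 symbols without repetition: 8 × 7 = 56.
Total: 8 × 56 = 448.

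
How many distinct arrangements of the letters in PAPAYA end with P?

20

Fix P in the last position and arrange the remaining 5 letters.
Those 5 letters have A appearing 3 times, giving (5)!/(3!) = 20.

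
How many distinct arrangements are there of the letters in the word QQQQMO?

The 6 letters of QQQQMO have repeats: Q appearing 4 times.
Dividing 6! = 720 by 4! = 24 for the repeated letters gives 30.

30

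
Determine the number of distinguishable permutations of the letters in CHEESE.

Letter multiplicities in CHEESE: C×1, E×3, H×1, S×1.
Dividing 6! = 720 by 3! = 6 for the repeated letters gives 120.

120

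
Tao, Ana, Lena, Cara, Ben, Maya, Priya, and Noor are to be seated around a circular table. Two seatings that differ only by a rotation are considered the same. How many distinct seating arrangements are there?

Fix one person's seat to break rotational symmetry; the remaining 7 people can be arranged in (7)! = 5040 ways.

5040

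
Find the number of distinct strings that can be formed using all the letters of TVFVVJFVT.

Letter multiplicities in TVFVVJFVT: F×2, J×1, T×2, V×4.
The number of distinct arrangements is 9!/(4!·2!·2!) = 362880/96 = 3780.

3780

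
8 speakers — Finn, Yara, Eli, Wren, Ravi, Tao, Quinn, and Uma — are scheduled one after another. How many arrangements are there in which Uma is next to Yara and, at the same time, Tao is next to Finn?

2880

Treat {Uma,Yara} as one block (2 orders) and {Tao,Finn} as another (2 orders).
That leaves 6 units to arrange: 2 × 2 × 6! = 4 × 720 = 2880.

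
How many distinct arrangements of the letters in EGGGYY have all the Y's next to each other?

Treat the 2 copies of Y as a single block. The multiset to arrange is then {YY, E, G, G, G}, 5 items in all.
That gives (5)!/(3!) = 20 arrangements.

20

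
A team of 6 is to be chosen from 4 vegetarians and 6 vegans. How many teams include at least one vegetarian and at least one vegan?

209

Total 6-person selections from all 10: C(10,6) = 210.
Selections missing a whole group: no vegetarians → C(6,6) = 1; no vegans → C(4,6) = 0.
Both groups omitted at once is impossible, so 210 − 1 = 209.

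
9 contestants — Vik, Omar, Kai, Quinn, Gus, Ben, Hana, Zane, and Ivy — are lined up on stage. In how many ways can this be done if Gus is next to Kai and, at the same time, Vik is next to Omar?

Treat {Gus,Kai} as one block (2 orders) and {Vik,Omar} as another (2 orders).
That leaves 7 units to arrange: 2 × 2 × 7! = 4 × 5040 = 20160.

20160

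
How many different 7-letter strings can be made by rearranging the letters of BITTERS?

Letter multiplicities in BITTERS: B×1, E×1, I×1, R×1, S×1, T×2.
Dividing 7! = 5040 by 2! = 2 for the repeated letters gives 2520.

2520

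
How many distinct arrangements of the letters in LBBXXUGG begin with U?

With the first slot taken by U, it remains to arrange the other 7 letters (LBBXXGG).
Those 7 letters have B appearing twice, G appearing twice, and X appearing twice, giving (7)!/(2!·2!·2!) = 630.

630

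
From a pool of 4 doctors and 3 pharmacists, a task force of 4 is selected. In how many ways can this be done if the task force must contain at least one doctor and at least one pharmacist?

With no constraint there are C(7,4) = 35 possible selections.
Subtract selections that omit an entire group: no doctors → C(3,4) = 0; no pharmacists → C(4,4) = 1.
Both groups omitted at once is impossible, so 35 − 1 = 34.

34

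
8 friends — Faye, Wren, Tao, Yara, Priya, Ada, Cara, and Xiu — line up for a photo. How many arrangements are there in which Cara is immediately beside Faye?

10080

Place the 6 others and the Cara-Faye pair as 7 objects in a line; the pair has 2 internal arrangements.
That gives 2 × 7! = 2 × 5040 = 10080.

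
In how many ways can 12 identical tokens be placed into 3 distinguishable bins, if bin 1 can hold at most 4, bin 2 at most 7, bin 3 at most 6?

20

Without the upper bounds there are C(14,2) = 91 ways to split 12 among 3 bins.
Subtract solutions that violate a single cap (substitute x_i' = x_i − (cap_i+1)): x_1 ≥ 5 gives C(9,2) = 36; x_2 ≥ 8 gives C(6,2) = 15; x_3 ≥ 7 gives C(7,2) = 21. Together 72.
Add back pairs where two caps are both exceeded: 0 + 1 + 0 = 1.
By inclusion–exclusion the count is 91 − 72 + 1 = 20.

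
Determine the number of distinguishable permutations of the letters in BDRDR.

The 5 letters of BDRDR have repeats: D appearing twice and R appearing twice.
So there are 5! / (2!·2!) = 30 distinguishable arrangements.

30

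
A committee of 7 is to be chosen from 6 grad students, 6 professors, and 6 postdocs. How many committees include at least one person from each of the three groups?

With no constraint there are C(18,7) = 31824 possible selections.
Subtract selections that omit an entire group: no grad students → C(12,7) = 792; no professors → C(12,7) = 792; no postdocs → C(12,7) = 792.
Add back selections omitting two groups (i.e. drawn from a single group): C(6,7) + C(6,7) + C(6,7) = 0.
By inclusion–exclusion: 31824 − 2376 + 0 = 29448.

29448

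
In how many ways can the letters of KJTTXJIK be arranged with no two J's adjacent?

3780

There are 8!/(2!·2!·2!) = 5040 arrangements of KJTTXJIK in total.
If the two J's are adjacent, glue them into one block, leaving 7 items to arrange: (7)!/(2!·2!) = 1260 ways.
Subtracting, 5040 − 1260 = 3780 arrangements keep the J's apart.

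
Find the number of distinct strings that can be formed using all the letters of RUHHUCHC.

The 8 letters of RUHHUCHC have repeats: C appearing twice, H appearing 3 times, and U appearing twice.
So there are 8! / (3!·2!·2!) = 1680 distinguishable arrangements.

1680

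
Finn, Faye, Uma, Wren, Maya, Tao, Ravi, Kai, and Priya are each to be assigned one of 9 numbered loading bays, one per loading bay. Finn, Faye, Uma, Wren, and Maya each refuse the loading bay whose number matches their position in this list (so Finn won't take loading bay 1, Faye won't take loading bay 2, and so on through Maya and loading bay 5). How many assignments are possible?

205056

Let Aᵢ (for 1 ≤ i ≤ 5) be the placements that put person i in their forbidden loading bay. Any j of these fix j positions, leaving (9−j)! ways to fill the rest, and there are C(5,j) ways to pick which j.
By inclusion–exclusion, the number of valid placements is Σ_{j=0}^{5} (−1)^j C(5,j)·(9−j)!.
Computing: 362880 − 201600 + 50400 − 7200 + 600 − 24 = 205056.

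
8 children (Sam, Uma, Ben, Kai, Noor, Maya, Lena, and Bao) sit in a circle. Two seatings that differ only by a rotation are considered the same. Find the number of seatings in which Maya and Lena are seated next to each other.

1440

Glue Maya and Lena into a block (2 internal orders). Seating 7 units around a circle gives (6)! arrangements.
So 2 × (6)! = 2 × 720 = 1440.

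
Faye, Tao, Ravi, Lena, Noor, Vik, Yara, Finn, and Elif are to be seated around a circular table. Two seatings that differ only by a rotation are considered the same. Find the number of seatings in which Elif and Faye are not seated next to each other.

All circular seatings of 9 people number (8)! = 40320.
Seatings with Elif beside Faye: treat them as a block with 2 internal orders, giving 2 × (7)! = 10080.
Subtracting, 40320 − 10080 = 30240.

30240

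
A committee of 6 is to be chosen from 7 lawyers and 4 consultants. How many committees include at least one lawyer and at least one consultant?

455

Total 6-person selections from all 11: C(11,6) = 462.
Subtract selections that omit an entire group: no lawyers → C(4,6) = 0; no consultants → C(7,6) = 7.
Both groups omitted at once is impossible, so 462 − 7 = 455.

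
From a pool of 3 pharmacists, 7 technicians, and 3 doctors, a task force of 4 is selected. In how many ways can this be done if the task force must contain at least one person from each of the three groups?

Unrestricted: C(13,4) = 715 ways to pick any 4 of the 13.
Subtract selections that omit an entire group: no pharmacists → C(10,4) = 210; no technicians → C(6,4) = 15; no doctors → C(10,4) = 210.
Add back selections omitting two groups (i.e. drawn from a single group): C(3,4) + C(7,4) + C(3,4) = 35.
By inclusion–exclusion: 715 − 435 + 35 = 315.

315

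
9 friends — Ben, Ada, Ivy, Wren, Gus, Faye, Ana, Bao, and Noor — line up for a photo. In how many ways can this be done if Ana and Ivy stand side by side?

Glue Ana and Ivy into one block (2 internal orders), leaving 8 units to arrange in a row.
So the count is 2·(8)! = 80640.

80640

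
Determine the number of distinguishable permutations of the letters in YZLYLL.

60

Letter multiplicities in YZLYLL: L×3, Y×2, Z×1.
So there are 6! / (3!·2!) = 60 distinguishable arrangements.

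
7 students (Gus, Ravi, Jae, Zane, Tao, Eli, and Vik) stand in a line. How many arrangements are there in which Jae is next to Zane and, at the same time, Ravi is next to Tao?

Treat {Jae,Zane} as one block (2 orders) and {Ravi,Tao} as another (2 orders).
That leaves 5 units to arrange: 2 × 2 × 5! = 4 × 120 = 480.

480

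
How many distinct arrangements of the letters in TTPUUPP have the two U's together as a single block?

Treat the 2 copies of U as a single block. The multiset to arrange is then {UU, P, P, P, T, T}, 6 items in all.
That gives (6)!/(3!·2!) = 60 arrangements.

60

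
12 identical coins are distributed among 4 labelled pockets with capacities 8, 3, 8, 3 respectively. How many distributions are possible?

120

Ignoring the caps, the number of non-negative solutions to x_1+…+x_4 = 12 is C(15,3) = 455.
Subtract solutions that violate a single cap (substitute x_i' = x_i − (cap_i+1)): x_1 ≥ 9 gives C(6,3) = 20; x_2 ≥ 4 gives C(11,3) = 165; x_3 ≥ 9 gives C(6,3) = 20; x_4 ≥ 4 gives C(11,3) = 165. Together 370.
Add back pairs where two caps are both exceeded: 0 + 0 + 0 + 0 + 35 + 0 = 35.
By inclusion–exclusion the count is 455 − 370 + 35 = 120.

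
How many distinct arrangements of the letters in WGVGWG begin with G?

30

Fix G in the first position and arrange the remaining 5 letters.
Those 5 letters have G appearing twice and W appearing twice, giving (5)!/(2!·2!) = 30.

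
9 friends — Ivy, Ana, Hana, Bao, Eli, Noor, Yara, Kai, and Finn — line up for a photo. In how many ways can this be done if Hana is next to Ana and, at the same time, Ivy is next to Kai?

20160

Treat {Hana,Ana} as one block (2 orders) and {Ivy,Kai} as another (2 orders).
That leaves 7 units to arrange: 2 × 2 × 7! = 4 × 5040 = 20160.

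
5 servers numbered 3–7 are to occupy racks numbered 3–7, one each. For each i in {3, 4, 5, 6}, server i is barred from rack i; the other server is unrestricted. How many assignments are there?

53

Let Aᵢ (for 3 ≤ i ≤ 6) be the placements that put server i in its forbidden rack. Any j of these fix j positions, leaving (5−j)! ways to fill the rest, and there are C(4,j) ways to pick which j.
By inclusion–exclusion, the number of valid placements is Σ_{j=0}^{4} (−1)^j C(4,j)·(5−j)!.
Computing: 120 − 96 + 36 − 8 + 1 = 53.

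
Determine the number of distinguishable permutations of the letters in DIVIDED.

420

Letter multiplicities in DIVIDED: D×3, E×1, I×2, V×1.
So there are 7! / (3!·2!) = 420 distinguishable arrangements.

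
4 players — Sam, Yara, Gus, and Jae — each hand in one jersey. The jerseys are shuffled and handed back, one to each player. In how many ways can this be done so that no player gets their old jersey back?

9

Let Aᵢ be the assignments in which player i gets their old jersey. We want the size of the complement of A₁∪…∪A_4.
By inclusion–exclusion this is Σ_{j=0}^{4} (−1)^j C(4,j)·(4−j)!.
Computing: 24 − 24 + 12 − 4 + 1 = 9.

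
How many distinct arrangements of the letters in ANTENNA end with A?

With the last slot taken by A, it remains to arrange the other 6 letters (NTENNA).
Those 6 letters have N appearing 3 times, giving (6)!/(3!) = 120.

120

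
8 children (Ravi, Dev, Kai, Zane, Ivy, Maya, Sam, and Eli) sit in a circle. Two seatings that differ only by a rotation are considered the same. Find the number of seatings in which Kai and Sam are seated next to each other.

Glue Kai and Sam into a block (2 internal orders). Seating 7 units around a circle gives (6)! arrangements.
So 2 × (6)! = 2 × 720 = 1440.

1440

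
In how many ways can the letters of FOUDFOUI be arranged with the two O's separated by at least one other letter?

There are 8!/(2!·2!·2!) = 5040 arrangements of FOUDFOUI in total.
If the two O's are adjacent, glue them into one block, leaving 7 items to arrange: (7)!/(2!·2!) = 1260 ways.
Subtracting, 5040 − 1260 = 3780 arrangements keep the O's apart.

3780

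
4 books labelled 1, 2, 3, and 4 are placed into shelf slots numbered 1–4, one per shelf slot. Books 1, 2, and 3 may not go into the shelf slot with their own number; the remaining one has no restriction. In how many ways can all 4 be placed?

Let Aᵢ (for i ∈ {1, 2, 3}) be the placements that put book i in its forbidden shelf slot. Any j of these fix j positions, leaving (4−j)! ways to fill the rest, and there are C(3,j) ways to pick which j.
By inclusion–exclusion, the number of valid placements is Σ_{j=0}^{3} (−1)^j C(3,j)·(4−j)!.
Computing: 24 − 18 + 6 − 1 = 11.

11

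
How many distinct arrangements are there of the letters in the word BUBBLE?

Letter multiplicities in BUBBLE: B×3, E×1, L×1, U×1.
The number of distinct arrangements is 6!/(3!) = 720/6 = 120.

120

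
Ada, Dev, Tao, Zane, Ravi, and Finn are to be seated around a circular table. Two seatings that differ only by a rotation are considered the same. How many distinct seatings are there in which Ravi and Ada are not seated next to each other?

72

Without the restriction there are (5)! = 120 seatings.
Those with Ravi next to Ada: fuse the pair into one unit and seat 5 units around a circle — 2·(4)! = 48.
Subtracting, 120 − 48 = 72.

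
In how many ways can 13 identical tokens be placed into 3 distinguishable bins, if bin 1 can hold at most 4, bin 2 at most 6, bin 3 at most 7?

15

By stars and bars, unrestricted non-negative solutions to x_1+…+x_3 = 13 number C(13+2,2) = 105.
Subtract solutions that violate a single cap (substitute x_i' = x_i − (cap_i+1)): x_1 ≥ 5 gives C(10,2) = 45; x_2 ≥ 7 gives C(8,2) = 28; x_3 ≥ 8 gives C(7,2) = 21. Together 94.
Add back pairs where two caps are both exceeded: 3 + 1 + 0 = 4.
By inclusion–exclusion the count is 105 − 94 + 4 = 15.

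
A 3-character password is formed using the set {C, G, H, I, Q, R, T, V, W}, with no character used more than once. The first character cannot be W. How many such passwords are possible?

448

The first character has 9−1 = 8 choices (anything except W).
The remaining 2 characters are filled from the other 8 symbols without repetition: 8 × 7 = 56.
Total: 8 × 56 = 448.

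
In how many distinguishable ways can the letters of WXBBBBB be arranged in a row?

The 7 letters of WXBBBBB have repeats: B appearing 5 times.
The number of distinct arrangements is 7!/(5!) = 5040/120 = 42.

42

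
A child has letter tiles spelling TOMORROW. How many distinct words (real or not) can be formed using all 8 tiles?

TOMORROW has 8 letters with O appearing 3 times and R appearing twice.
The number of distinct arrangements is 8!/(3!·2!) = 40320/12 = 3360.

3360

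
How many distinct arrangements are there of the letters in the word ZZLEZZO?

210

ZZLEZZO has 7 letters with Z appearing 4 times.
So there are 7! / (4!) = 210 distinguishable arrangements.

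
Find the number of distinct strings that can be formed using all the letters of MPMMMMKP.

Letter multiplicities in MPMMMMKP: K×1, M×5, P×2.
So there are 8! / (5!·2!) = 168 distinguishable arrangements.

168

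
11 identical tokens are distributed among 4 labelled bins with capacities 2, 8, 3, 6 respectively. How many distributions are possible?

By stars and bars, unrestricted non-negative solutions to x_1+…+x_4 = 11 number C(11+3,3) = 364.
Subtract solutions that violate a single cap (substitute x_i' = x_i − (cap_i+1)): x_1 ≥ 3 gives C(11,3) = 165; x_2 ≥ 9 gives C(5,3) = 10; x_3 ≥ 4 gives C(10,3) = 120; x_4 ≥ 7 gives C(7,3) = 35. Together 330.
Add back pairs where two caps are both exceeded: 0 + 35 + 4 + 0 + 0 + 1 = 40.
By inclusion–exclusion the count is 364 − 330 + 40 = 74.

74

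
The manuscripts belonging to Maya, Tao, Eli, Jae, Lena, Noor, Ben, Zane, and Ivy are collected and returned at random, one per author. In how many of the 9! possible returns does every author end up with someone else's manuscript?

133496

Let Aᵢ be the assignments in which author i gets their own manuscript. We want the size of the complement of A₁∪…∪A_9.
By inclusion–exclusion this is Σ_{j=0}^{9} (−1)^j C(9,j)·(9−j)!.
Computing: 362880 − 362880 + 181440 − 60480 + 15120 − 3024 + 504 − 72 + 9 − 1 = 133496.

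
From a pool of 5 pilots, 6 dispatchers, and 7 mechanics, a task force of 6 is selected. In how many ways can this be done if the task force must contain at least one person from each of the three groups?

Total 6-person selections from all 18: C(18,6) = 18564.
Subtract selections that omit an entire group: no pilots → C(13,6) = 1716; no dispatchers → C(12,6) = 924; no mechanics → C(11,6) = 462.
Add back selections omitting two groups (i.e. drawn from a single group): C(5,6) + C(6,6) + C(7,6) = 8.
By inclusion–exclusion: 18564 − 3102 + 8 = 15470.

15470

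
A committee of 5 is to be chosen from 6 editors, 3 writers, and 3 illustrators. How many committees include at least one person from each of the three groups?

540

Total 5-person selections from all 12: C(12,5) = 792.
Selections missing a whole group: no editors → C(6,5) = 6; no writers → C(9,5) = 126; no illustrators → C(9,5) = 126.
Add back selections omitting two groups (i.e. drawn from a single group): C(6,5) + C(3,5) + C(3,5) = 6.
By inclusion–exclusion: 792 − 258 + 6 = 540.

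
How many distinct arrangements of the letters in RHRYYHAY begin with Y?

630

With the first slot taken by Y, it remains to arrange the other 7 letters (RHRYHAY).
Those 7 letters have H appearing twice, R appearing twice, and Y appearing twice, giving (7)!/(2!·2!·2!) = 630.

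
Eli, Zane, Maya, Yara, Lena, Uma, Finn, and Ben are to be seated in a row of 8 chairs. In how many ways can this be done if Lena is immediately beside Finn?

10080

Place the 6 others and the Lena-Finn pair as 7 objects in a line; the pair has 2 internal arrangements.
So the count is 2·(7)! = 10080.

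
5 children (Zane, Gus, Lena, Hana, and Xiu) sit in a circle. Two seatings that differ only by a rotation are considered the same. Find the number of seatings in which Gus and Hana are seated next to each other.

Glue Gus and Hana into a block (2 internal orders). Seating 4 units around a circle gives (3)! arrangements.
So 2 × (3)! = 2 × 6 = 12.

12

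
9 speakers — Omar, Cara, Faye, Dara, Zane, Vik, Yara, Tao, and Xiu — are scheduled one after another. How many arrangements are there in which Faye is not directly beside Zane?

282240

Of the 9! = 362880 arrangements, those with Faye and Zane adjacent number 2 × 8! = 80640 (treat the pair as a block with 2 internal orders).
Complementary counting: 362880 − 80640 = 282240.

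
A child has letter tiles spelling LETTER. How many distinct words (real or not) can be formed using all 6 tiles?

180

Letter multiplicities in LETTER: E×2, L×1, R×1, T×2.
Dividing 6! = 720 by 2!·2! = 4 for the repeated letters gives 180.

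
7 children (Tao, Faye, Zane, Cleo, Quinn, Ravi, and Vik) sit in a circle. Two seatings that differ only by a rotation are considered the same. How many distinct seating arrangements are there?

720

Around a circle, 7 distinct people have 7!/7 = (6)! = 720 rotationally distinct seatings.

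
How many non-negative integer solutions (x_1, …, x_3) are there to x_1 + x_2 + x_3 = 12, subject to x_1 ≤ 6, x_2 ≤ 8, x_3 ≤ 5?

32

Ignoring the caps, the number of non-negative solutions to x_1+…+x_3 = 12 is C(14,2) = 91.
Subtract solutions that violate a single cap (substitute x_i' = x_i − (cap_i+1)): x_1 ≥ 7 gives C(7,2) = 21; x_2 ≥ 9 gives C(5,2) = 10; x_3 ≥ 6 gives C(8,2) = 28. Together 59.
No two caps can be exceeded simultaneously, so the pair terms are all 0.
By inclusion–exclusion the count is 91 − 59 + 0 = 32.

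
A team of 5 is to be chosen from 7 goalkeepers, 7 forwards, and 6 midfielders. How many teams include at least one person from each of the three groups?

10976

Unrestricted: C(20,5) = 15504 ways to pick any 5 of the 20.
Selections missing a whole group: no goalkeepers → C(13,5) = 1287; no forwards → C(13,5) = 1287; no midfielders → C(14,5) = 2002.
Add back selections omitting two groups (i.e. drawn from a single group): C(7,5) + C(7,5) + C(6,5) = 48.
By inclusion–exclusion: 15504 − 4576 + 48 = 10976.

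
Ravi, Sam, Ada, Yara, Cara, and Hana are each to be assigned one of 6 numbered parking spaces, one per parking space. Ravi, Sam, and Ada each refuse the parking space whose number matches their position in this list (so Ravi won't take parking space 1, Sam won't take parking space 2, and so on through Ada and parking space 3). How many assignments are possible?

Let Aᵢ (for i ∈ {1, 2, 3}) be the placements that put person i in their forbidden parking space. Any j of these fix j positions, leaving (6−j)! ways to fill the rest, and there are C(3,j) ways to pick which j.
By inclusion–exclusion, the number of valid placements is Σ_{j=0}^{3} (−1)^j C(3,j)·(6−j)!.
Computing: 720 − 360 + 72 − 6 = 426.

426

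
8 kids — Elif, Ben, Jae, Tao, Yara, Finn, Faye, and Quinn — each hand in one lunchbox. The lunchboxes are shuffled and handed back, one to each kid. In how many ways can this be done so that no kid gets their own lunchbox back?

14833

This is the derangement count D_8: permutations of 8 items with no fixed point.
By inclusion–exclusion this is Σ_{j=0}^{8} (−1)^j C(8,j)·(8−j)!.
Computing: 40320 − 40320 + 20160 − 6720 + 1680 − 336 + 56 − 8 + 1 = 14833.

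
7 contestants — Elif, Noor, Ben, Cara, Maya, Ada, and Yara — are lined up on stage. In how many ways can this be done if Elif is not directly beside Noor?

There are 7! = 5040 arrangements in all. If Elif and Noor are adjacent, merging them into one block gives 2·(6)! = 1440 arrangements.
Complementary counting: 5040 − 1440 = 3600.

3600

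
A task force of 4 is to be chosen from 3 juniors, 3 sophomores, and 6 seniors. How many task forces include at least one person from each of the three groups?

243

Unrestricted: C(12,4) = 495 ways to pick any 4 of the 12.
Selections missing a whole group: no juniors → C(9,4) = 126; no sophomores → C(9,4) = 126; no seniors → C(6,4) = 15.
Add back selections omitting two groups (i.e. drawn from a single group): C(3,4) + C(3,4) + C(6,4) = 15.
By inclusion–exclusion: 495 − 267 + 15 = 243.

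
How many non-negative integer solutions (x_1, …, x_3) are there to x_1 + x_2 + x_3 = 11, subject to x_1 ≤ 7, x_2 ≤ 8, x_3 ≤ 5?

41

Ignoring the caps, the number of non-negative solutions to x_1+…+x_3 = 11 is C(13,2) = 78.
Subtract solutions that violate a single cap (substitute x_i' = x_i − (cap_i+1)): x_1 ≥ 8 gives C(5,2) = 10; x_2 ≥ 9 gives C(4,2) = 6; x_3 ≥ 6 gives C(7,2) = 21. Together 37.
No two caps can be exceeded simultaneously, so the pair terms are all 0.
By inclusion–exclusion the count is 78 − 37 + 0 = 41.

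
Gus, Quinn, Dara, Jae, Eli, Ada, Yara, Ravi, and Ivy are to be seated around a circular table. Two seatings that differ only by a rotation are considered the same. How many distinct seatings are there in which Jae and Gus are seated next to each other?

10080

Treat {Jae, Gus} as one unit (2 internal orders) and seat the resulting 8 units around the table: (7)! circular arrangements.
So 2 × (7)! = 2 × 5040 = 10080.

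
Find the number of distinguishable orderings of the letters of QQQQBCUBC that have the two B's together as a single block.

Treat the 2 copies of B as a single block. The multiset to arrange is then {BB, C, C, Q, Q, Q, Q, U}, 8 items in all.
That gives (8)!/(4!·2!) = 840 arrangements.

840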